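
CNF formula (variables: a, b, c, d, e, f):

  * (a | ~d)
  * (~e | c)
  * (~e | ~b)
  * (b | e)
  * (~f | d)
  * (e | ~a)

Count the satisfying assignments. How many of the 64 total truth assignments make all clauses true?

The models are:
  a=0 b=0 c=1 d=0 e=1 f=0
  a=0 b=1 c=0 d=0 e=0 f=0
  a=0 b=1 c=1 d=0 e=0 f=0
  a=1 b=0 c=1 d=0 e=1 f=0
  a=1 b=0 c=1 d=1 e=1 f=0
  a=1 b=0 c=1 d=1 e=1 f=1
Count: 6.

6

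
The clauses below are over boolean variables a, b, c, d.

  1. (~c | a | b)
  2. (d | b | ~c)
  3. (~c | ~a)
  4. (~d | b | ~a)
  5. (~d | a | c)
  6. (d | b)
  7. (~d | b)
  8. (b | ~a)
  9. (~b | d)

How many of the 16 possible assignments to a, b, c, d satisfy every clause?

2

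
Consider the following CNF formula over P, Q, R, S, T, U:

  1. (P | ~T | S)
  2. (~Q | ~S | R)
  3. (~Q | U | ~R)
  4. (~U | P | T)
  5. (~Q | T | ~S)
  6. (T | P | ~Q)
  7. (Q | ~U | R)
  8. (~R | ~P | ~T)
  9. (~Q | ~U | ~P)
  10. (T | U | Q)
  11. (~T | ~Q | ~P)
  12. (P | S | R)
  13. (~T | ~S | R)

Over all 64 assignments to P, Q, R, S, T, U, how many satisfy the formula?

Satisfying assignments:
  P=0 Q=0 R=1 S=1 T=1 U=0
  P=0 Q=0 R=1 S=1 T=1 U=1
  P=0 Q=1 R=1 S=1 T=1 U=1
  P=1 Q=0 R=0 S=0 T=1 U=0
  P=1 Q=0 R=1 S=0 T=0 U=1
  P=1 Q=0 R=1 S=1 T=0 U=1
  P=1 Q=1 R=0 S=0 T=0 U=0
Count: 7.

7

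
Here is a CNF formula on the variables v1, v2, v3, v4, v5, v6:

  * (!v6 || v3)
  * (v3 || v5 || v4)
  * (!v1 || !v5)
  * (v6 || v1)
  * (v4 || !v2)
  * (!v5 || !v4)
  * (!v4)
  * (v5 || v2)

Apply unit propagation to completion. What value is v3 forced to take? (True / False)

(!v4) is a unit clause: v4 = False.
In (v4 || !v2), v4 is now false; !v2 must hold, so v2 = False.
In (v5 || v2), v2 is now false; v5 must hold, so v5 = True.
In (!v1 || !v5), !v5 is now false; !v1 must hold, so v1 = False.
In (v1 || v6), v1 is now false; v6 must hold, so v6 = True.
From (!v6 || v3) and v6 = True: v3 = True.

True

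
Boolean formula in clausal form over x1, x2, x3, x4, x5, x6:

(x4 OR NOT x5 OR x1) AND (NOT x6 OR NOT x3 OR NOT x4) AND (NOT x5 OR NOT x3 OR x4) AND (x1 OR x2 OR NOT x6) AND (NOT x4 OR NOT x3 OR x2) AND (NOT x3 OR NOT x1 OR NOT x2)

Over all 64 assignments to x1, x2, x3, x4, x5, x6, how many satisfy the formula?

32

Split on x3, then x4.
  x3=T, x4=T: remaining (x1,x2,x5,x6) ∈ {(F,T,F,F); (F,T,T,F)} — 2.
  x3=T, x4=F: 5 of the 16 assignments to (x1,x2,x5,x6) work.
  x3=F, x4=T: x5 free; 7 ways for (x1,x2,x6) × 2^1 = 14.
  x3=F, x4=F: 11 of the 16 assignments to (x1,x2,x5,x6) work.
Total: 2 + 5 + 14 + 11 = 32.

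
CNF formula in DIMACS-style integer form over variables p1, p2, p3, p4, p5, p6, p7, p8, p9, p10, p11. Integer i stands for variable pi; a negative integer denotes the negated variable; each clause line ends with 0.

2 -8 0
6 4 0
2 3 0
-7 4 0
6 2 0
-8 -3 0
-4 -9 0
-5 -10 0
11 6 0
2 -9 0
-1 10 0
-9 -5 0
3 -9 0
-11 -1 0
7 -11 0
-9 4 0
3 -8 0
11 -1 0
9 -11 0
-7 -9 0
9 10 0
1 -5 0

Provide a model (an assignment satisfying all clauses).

p1=F, p2=F, p3=T, p4=T, p5=F, p6=T, p7=F, p8=F, p9=F, p10=T, p11=F

Check each clause:
  1. {¬p8, p2} — ¬p8 is true.
  2. {p4, p6} — p4 is true.
  3. {p2, p3} — p3 is true.
  4. {p4, ¬p7} — ¬p7 is true.
  5. {p6, p2} — p6 is true.
  6. {¬p8, ¬p3} — ¬p8 is true.
  7. {¬p4, ¬p9} — ¬p9 is true.
  8. {¬p10, ¬p5} — ¬p5 is true.
  9. {p11, p6} — p6 is true.
  10. {¬p9, p2} — ¬p9 is true.
  11. {p10, ¬p1} — p10 is true.
  12. {¬p9, ¬p5} — ¬p5 is true.
  13. {¬p9, p3} — p3 is true.
  14. {¬p11, ¬p1} — ¬p11 is true.
  15. {p7, ¬p11} — ¬p11 is true.
  16. {¬p9, p4} — p4 is true.
  17. {¬p8, p3} — ¬p8 is true.
  18. {p11, ¬p1} — ¬p1 is true.
  19. {¬p11, p9} — ¬p11 is true.
  20. {¬p9, ¬p7} — ¬p7 is true.
  21. {p10, p9} — p10 is true.
  22. {¬p5, p1} — ¬p5 is true.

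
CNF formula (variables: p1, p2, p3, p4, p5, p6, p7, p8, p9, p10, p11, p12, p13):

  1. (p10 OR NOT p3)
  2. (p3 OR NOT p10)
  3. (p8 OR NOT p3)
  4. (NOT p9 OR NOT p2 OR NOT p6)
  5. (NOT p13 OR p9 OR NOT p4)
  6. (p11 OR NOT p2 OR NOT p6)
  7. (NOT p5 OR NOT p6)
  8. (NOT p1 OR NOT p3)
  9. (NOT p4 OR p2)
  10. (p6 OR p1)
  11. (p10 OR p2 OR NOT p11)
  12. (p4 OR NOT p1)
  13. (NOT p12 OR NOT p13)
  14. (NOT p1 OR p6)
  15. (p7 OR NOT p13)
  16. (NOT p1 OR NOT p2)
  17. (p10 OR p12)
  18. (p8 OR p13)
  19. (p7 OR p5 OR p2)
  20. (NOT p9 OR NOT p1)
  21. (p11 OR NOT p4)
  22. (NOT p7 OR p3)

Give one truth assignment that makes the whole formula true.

p1=0, p2=0, p3=1, p4=0, p5=0, p6=1, p7=1, p8=1, p9=1, p10=1, p11=0, p12=1, p13=0

p8 occurs only positively in the remaining clauses — set p8 = True.
Branch on p1: take p1 = False.
  then p6 is forced to True.
  then p5 is forced to False.
Set p2 = False and propagate.
  then p4 is forced to False.
  then p7 is forced to True.
  then p3 is forced to True.
  then p10 is forced to True.
The remaining clauses are satisfied by p9 = True, p11 = False, p12 = True, p13 = False.
Every clause has at least one true literal under this assignment.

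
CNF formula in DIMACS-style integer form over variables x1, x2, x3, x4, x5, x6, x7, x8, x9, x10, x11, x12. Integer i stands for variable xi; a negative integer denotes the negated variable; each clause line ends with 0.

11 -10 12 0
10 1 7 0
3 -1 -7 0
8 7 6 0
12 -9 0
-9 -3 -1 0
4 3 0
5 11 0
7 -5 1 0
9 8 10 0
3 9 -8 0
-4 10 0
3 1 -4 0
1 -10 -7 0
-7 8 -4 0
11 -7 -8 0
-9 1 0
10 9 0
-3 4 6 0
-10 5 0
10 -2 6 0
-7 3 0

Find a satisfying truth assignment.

x1=T  x2=T  x3=T  x4=T  x5=T  x6=T  x7=F  x8=F  x9=F  x10=T  x11=F  x12=T

Check each clause:
  1. (¬x10 ∨ x12 ∨ x11) — x12 is true.
  2. (x7 ∨ x10 ∨ x1) — x1 is true.
  3. (¬x7 ∨ ¬x1 ∨ x3) — ¬x7 is true.
  4. (x8 ∨ x6 ∨ x7) — x6 is true.
  5. (¬x9 ∨ x12) — x12 is true.
  6. (¬x9 ∨ ¬x1 ∨ ¬x3) — ¬x9 is true.
  7. (x3 ∨ x4) — x3 is true.
  8. (x5 ∨ x11) — x5 is true.
  9. (¬x5 ∨ x7 ∨ x1) — x1 is true.
  10. (x8 ∨ x9 ∨ x10) — x10 is true.
  11. (x3 ∨ ¬x8 ∨ x9) — ¬x8 is true.
  12. (x10 ∨ ¬x4) — x10 is true.
  13. (¬x4 ∨ x3 ∨ x1) — x1 is true.
  14. (¬x7 ∨ x1 ∨ ¬x10) — ¬x7 is true.
  15. (¬x4 ∨ ¬x7 ∨ x8) — ¬x7 is true.
  16. (x11 ∨ ¬x8 ∨ ¬x7) — ¬x8 is true.
  17. (¬x9 ∨ x1) — x1 is true.
  18. (x10 ∨ x9) — x10 is true.
  19. (¬x3 ∨ x4 ∨ x6) — x4 is true.
  20. (¬x10 ∨ x5) — x5 is true.
  21. (x10 ∨ ¬x2 ∨ x6) — x10 is true.
  22. (¬x7 ∨ x3) — ¬x7 is true.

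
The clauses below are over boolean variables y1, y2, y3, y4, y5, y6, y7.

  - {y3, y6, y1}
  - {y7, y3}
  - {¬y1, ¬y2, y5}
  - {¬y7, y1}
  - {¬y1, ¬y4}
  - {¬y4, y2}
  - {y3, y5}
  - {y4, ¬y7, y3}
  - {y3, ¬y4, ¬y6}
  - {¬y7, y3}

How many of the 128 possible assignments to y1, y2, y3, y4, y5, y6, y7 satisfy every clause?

Split on y3, then y1.
  y3=T, y1=T: y6, y7 free; 3 ways for (y2,y4,y5) × 2^2 = 12.
  y3=T, y1=F: y5, y6 free; 3 ways for (y2,y4,y7) × 2^2 = 12.
  y3=F, y1=T: a clause becomes empty — 0.
  y3=F, y1=F: a clause becomes empty — 0.
Total: 12 + 12 + 0 + 0 = 24.

24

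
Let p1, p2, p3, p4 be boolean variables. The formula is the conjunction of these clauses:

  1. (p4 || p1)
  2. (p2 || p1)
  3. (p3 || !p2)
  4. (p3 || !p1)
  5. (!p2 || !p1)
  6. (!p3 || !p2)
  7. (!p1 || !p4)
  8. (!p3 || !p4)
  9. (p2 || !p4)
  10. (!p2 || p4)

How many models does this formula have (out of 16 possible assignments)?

Satisfying assignments:
  p1=T p2=F p3=T p4=F
That's 1 in total.

1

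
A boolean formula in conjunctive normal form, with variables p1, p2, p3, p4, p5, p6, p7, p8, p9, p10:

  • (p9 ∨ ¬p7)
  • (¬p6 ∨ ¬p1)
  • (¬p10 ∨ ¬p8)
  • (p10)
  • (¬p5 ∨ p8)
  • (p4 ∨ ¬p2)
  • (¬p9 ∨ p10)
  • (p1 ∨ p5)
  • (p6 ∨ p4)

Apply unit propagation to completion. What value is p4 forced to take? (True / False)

Unit clause (p10) sets p10 = True.
In (¬p8 ∨ ¬p10), ¬p10 is now false; ¬p8 must hold, so p8 = False.
(p8 ∨ ¬p5) with p8 = False leaves only ¬p5, so p5 = False.
In (p1 ∨ p5), p5 is now false; p1 must hold, so p1 = True.
From (¬p1 ∨ ¬p6) and p1 = True: p6 = False.
In (p6 ∨ p4), p6 is now false; p4 must hold, so p4 = True.

True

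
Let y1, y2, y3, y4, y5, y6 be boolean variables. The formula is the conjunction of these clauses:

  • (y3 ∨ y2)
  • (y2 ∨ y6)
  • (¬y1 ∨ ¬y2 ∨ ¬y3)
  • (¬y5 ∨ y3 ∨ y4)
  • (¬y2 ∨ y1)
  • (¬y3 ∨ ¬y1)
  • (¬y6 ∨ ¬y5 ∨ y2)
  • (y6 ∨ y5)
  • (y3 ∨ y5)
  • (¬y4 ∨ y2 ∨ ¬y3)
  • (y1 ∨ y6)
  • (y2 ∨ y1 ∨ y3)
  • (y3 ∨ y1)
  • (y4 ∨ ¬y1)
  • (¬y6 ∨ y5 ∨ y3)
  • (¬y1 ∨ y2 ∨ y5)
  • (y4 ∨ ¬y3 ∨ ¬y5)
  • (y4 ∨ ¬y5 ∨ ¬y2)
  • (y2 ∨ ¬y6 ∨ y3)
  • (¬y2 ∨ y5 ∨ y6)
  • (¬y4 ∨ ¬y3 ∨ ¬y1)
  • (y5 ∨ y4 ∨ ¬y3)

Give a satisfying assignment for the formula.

y1=T  y2=T  y3=F  y4=T  y5=T  y6=T

Try y1 = True.
  then y3 is forced to False.
  then y2 is forced to True.
  then y5 is forced to True.
  then y4 is forced to True.
y6 is now unconstrained; take y6 = True.
Every clause has at least one true literal under this assignment.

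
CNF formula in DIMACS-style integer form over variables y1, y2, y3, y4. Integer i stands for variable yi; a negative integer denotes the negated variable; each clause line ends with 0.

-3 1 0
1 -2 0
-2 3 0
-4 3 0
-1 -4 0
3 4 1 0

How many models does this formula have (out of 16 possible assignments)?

The models are:
  y1=1 y2=0 y3=0 y4=0
  y1=1 y2=0 y3=1 y4=0
  y1=1 y2=1 y3=1 y4=0
That's 3 in total.

3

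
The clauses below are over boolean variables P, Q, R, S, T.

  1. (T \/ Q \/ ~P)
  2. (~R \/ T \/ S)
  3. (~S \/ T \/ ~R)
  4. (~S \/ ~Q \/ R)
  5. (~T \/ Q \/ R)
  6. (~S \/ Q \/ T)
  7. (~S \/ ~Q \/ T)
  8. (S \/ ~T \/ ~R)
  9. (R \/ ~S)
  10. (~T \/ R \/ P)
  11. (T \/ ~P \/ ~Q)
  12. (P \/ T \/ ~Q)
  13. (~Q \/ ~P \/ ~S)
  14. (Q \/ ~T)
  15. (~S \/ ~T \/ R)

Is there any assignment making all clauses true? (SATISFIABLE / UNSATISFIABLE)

SATISFIABLE

Try P = False.
Try Q = True.
  then T is forced to True.
  then R is forced to True.
  then S is forced to True.
So P=False, Q=True, R=True, S=True, T=True is a satisfying assignment.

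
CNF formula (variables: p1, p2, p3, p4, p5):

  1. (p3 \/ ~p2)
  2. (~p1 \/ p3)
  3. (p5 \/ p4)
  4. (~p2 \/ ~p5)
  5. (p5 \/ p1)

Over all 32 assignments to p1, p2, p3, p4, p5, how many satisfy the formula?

8

Case analysis on p5 and p1:
  p5=T, p1=T: remaining (p2,p3,p4) ∈ {(F,T,F); (F,T,T)} — 2.
  p5=T, p1=F: remaining (p2,p3,p4) ∈ {(F,F,F); (F,F,T); (F,T,F); (F,T,T)} — 4.
  p5=F, p1=T: remaining (p2,p3,p4) ∈ {(F,T,T); (T,T,T)} — 2.
  p5=F, p1=F: a clause becomes empty — 0.
Total: 2 + 4 + 2 + 0 = 8.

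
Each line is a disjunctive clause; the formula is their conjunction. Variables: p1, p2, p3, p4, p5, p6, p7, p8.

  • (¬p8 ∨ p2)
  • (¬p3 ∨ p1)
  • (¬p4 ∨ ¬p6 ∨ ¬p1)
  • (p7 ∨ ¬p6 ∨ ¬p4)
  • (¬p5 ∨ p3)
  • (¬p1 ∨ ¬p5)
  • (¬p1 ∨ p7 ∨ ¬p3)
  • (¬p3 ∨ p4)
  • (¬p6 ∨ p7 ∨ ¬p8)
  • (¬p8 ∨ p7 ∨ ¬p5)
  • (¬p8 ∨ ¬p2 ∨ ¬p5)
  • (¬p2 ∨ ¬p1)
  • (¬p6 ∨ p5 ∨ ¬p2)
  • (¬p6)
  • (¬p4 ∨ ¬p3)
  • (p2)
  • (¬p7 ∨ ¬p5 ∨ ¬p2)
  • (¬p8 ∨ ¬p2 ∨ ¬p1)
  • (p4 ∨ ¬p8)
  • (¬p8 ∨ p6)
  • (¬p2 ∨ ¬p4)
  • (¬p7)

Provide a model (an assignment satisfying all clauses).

p1=False, p2=True, p3=False, p4=False, p5=False, p6=False, p7=False, p8=False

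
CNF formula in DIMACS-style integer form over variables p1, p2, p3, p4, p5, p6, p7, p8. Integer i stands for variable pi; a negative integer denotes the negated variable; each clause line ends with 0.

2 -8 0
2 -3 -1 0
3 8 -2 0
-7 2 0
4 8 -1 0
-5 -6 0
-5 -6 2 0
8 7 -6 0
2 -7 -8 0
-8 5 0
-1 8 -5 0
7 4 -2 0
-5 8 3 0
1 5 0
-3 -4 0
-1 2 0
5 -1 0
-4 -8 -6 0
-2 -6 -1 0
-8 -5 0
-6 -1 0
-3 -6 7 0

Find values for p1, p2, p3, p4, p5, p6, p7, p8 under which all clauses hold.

p6 occurs only negated in the remaining clauses — set p6 = False.
Branch on p1: take p1 = False.
  then p5 is forced to True.
  then p8 is forced to False.
  then p3 is forced to True.
  then p4 is forced to False.
Set p2 = False and propagate.
  then p7 is forced to False.

p1 = False, p2 = False, p3 = True, p4 = False, p5 = True, p6 = False, p7 = False, p8 = False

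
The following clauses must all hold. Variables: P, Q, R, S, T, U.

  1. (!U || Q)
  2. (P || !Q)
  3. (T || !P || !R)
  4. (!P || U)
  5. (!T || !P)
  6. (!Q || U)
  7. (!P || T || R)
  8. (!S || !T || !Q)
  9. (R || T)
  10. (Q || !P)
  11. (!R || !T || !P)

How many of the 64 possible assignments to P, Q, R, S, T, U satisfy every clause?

Satisfying assignments:
  P=0 Q=0 R=0 S=0 T=1 U=0
  P=0 Q=0 R=0 S=1 T=1 U=0
  P=0 Q=0 R=1 S=0 T=0 U=0
  P=0 Q=0 R=1 S=0 T=1 U=0
  P=0 Q=0 R=1 S=1 T=0 U=0
  P=0 Q=0 R=1 S=1 T=1 U=0
Count: 6.

6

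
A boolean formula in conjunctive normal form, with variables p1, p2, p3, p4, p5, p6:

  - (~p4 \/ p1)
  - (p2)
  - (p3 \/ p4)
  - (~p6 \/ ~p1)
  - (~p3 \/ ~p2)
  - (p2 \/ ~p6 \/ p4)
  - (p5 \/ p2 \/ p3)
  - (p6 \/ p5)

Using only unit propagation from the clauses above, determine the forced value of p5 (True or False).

(p2) stands alone — p2 = True.
From (~p3 \/ ~p2) and p2 = True: p3 = False.
(p3 \/ p4) with p3 = False leaves only p4, so p4 = True.
In (~p4 \/ p1), ~p4 is now false; p1 must hold, so p1 = True.
(~p6 \/ ~p1): since p1 = True, the clause reduces to (~p6). p6 = False.
(p5 \/ p6): since p6 = False, the clause reduces to (p5). p5 = True.

True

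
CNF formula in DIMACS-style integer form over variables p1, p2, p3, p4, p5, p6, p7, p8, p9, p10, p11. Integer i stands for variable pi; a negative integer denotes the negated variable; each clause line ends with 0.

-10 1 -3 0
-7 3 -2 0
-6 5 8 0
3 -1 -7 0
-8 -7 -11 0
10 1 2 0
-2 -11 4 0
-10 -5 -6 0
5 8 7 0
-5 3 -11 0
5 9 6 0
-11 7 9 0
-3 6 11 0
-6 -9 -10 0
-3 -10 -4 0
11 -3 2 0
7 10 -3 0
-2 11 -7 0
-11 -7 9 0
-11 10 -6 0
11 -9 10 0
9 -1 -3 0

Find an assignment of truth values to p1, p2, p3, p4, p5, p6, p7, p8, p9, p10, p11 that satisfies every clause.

p1=True  p2=False  p3=True  p4=True  p5=False  p6=False  p7=True  p8=False  p9=True  p10=False  p11=True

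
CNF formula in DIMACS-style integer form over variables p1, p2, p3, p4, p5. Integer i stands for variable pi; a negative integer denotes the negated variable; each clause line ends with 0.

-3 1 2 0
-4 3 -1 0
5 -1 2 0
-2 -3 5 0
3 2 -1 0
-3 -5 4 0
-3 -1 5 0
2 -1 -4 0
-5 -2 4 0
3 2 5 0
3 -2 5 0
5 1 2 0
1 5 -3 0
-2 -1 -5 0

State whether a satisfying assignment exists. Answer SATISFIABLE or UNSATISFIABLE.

SATISFIABLE

Set p1 = False and propagate.
Try p2 = True.
Branch on p3: take p3 = True.
  then p5 is forced to True.
  then p4 is forced to True.
Every clause has at least one true literal under this assignment.
So p1 = False, p2 = True, p3 = True, p4 = True, p5 = True is a satisfying assignment.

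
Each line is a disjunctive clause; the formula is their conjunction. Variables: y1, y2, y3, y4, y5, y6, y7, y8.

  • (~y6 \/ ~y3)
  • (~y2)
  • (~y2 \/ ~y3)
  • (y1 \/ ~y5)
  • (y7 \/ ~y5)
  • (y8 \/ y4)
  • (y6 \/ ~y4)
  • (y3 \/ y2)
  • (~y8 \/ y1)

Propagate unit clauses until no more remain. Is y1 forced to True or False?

(~y2) is a unit clause: y2 = False.
(y2 \/ y3) with y2 = False leaves only y3, so y3 = True.
In (~y6 \/ ~y3), ~y3 is now false; ~y6 must hold, so y6 = False.
From (~y4 \/ y6) and y6 = False: y4 = False.
(y4 \/ y8): since y4 = False, the clause reduces to (y8). y8 = True.
From (~y8 \/ y1) and y8 = True: y1 = True.

True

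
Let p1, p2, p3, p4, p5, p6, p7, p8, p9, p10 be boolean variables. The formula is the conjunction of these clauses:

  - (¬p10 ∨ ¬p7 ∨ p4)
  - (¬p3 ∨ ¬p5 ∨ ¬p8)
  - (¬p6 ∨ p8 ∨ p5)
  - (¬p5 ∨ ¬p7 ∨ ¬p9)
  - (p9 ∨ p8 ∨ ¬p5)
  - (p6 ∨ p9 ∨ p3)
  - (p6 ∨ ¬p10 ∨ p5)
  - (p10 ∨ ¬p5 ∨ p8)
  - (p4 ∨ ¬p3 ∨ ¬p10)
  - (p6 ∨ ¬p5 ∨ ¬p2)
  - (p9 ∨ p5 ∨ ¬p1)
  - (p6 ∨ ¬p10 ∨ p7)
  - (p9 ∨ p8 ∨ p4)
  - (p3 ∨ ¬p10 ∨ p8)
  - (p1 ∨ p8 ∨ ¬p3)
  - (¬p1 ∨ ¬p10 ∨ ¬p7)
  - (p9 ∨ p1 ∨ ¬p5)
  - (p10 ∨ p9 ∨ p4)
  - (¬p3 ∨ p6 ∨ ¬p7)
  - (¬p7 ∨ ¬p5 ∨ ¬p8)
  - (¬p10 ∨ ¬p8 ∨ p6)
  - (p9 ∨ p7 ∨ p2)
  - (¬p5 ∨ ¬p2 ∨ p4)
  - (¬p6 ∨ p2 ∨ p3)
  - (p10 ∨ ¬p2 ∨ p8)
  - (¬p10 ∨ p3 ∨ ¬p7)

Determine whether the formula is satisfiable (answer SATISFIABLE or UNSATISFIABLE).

Pure literal: p4 appears only positively; assign p4 = True.
Try p1 = False.
Try p2 = True.
Branch on p3: take p3 = True.
  then p8 is forced to True.
  then p5 is forced to False.
For the remaining variables, p6 = True, p7 = False, p9 = False, p10 = True works.
So p1 = False, p2 = True, p3 = True, p4 = True, p5 = False, p6 = True, p7 = False, p8 = True, p9 = False, p10 = True is a satisfying assignment.

SATISFIABLE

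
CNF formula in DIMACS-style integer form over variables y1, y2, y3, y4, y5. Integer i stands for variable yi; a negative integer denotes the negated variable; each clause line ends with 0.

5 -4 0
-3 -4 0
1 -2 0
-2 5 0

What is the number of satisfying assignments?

Case analysis on y2 and y4:
  y2=T, y4=T: remaining (y1,y3,y5) ∈ {(T,F,T)} — 1.
  y2=T, y4=F: remaining (y1,y3,y5) ∈ {(T,F,T); (T,T,T)} — 2.
  y2=F, y4=T: remaining (y1,y3,y5) ∈ {(F,F,T); (T,F,T)} — 2.
  y2=F, y4=F: y1, y3, y5 free → 2^3 = 8.
Total: 1 + 2 + 2 + 8 = 13.

13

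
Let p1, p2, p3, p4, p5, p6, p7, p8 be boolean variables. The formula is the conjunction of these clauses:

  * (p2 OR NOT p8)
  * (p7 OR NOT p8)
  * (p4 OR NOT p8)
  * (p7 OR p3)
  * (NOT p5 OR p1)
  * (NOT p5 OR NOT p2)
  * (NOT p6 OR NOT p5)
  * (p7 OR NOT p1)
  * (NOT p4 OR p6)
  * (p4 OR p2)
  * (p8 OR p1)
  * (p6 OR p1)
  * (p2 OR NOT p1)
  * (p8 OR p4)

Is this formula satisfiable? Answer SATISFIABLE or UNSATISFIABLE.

SATISFIABLE

p5 occurs only negated in the remaining clauses — set p5 = False.
Pure literal: p7 appears only positively; assign p7 = True.
Try p1 = True.
  then p2 is forced to True.
Set p4 = True and propagate.
  then p6 is forced to True.
p3, p8 are now unconstrained; take p3 = False, p8 = False.
Every clause has at least one true literal under this assignment.
So p1 = T, p2 = T, p3 = F, p4 = T, p5 = F, p6 = T, p7 = T, p8 = F is a satisfying assignment.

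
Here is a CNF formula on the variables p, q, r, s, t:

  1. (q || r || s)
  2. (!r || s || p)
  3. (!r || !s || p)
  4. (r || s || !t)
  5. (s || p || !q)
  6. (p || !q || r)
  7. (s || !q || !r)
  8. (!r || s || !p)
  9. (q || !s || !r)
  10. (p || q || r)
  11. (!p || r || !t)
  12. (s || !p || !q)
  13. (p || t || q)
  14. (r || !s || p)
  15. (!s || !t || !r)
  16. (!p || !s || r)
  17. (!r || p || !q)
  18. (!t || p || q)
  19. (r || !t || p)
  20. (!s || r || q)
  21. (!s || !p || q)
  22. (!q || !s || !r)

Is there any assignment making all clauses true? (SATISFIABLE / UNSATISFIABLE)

UNSATISFIABLE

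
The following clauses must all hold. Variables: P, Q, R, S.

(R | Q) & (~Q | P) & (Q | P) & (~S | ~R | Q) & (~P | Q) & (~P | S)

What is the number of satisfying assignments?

Satisfying assignments:
  P=T Q=T R=F S=T
  P=T Q=T R=T S=T
That's 2 in total.

2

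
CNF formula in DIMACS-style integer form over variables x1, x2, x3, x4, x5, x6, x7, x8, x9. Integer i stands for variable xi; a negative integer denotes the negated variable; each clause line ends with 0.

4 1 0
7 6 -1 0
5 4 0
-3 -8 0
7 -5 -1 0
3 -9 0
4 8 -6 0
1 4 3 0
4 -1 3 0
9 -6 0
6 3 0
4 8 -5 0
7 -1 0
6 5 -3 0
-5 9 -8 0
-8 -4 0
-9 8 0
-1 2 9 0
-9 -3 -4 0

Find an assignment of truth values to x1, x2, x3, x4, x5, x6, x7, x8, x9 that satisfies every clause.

Pure literal: x7 appears only positively; assign x7 = True.
Branch on x1: take x1 = False.
  then x4 is forced to True.
  then x8 is forced to False.
  then x9 is forced to False.
  then x6 is forced to False.
  then x3 is forced to True.
  then x5 is forced to True.
x2 is now unconstrained; take x2 = False.
Every clause has at least one true literal under this assignment.

x1=F, x2=F, x3=T, x4=T, x5=T, x6=F, x7=T, x8=F, x9=F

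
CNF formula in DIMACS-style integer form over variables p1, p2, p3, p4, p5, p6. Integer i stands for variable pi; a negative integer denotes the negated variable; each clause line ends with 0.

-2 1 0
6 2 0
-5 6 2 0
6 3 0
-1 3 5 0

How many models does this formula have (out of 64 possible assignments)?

24

Split on p2, then p6.
  p2=T, p6=T: p4 free; 3 ways for (p1,p3,p5) × 2^1 = 6.
  p2=T, p6=F: remaining (p1,p3,p4,p5) ∈ {(T,T,F,F); (T,T,F,T); (T,T,T,F); (T,T,T,T)} — 4.
  p2=F, p6=T: p4 free; 7 ways for (p1,p3,p5) × 2^1 = 14.
  p2=F, p6=F: a clause becomes empty — 0.
Total: 6 + 4 + 14 + 0 = 24.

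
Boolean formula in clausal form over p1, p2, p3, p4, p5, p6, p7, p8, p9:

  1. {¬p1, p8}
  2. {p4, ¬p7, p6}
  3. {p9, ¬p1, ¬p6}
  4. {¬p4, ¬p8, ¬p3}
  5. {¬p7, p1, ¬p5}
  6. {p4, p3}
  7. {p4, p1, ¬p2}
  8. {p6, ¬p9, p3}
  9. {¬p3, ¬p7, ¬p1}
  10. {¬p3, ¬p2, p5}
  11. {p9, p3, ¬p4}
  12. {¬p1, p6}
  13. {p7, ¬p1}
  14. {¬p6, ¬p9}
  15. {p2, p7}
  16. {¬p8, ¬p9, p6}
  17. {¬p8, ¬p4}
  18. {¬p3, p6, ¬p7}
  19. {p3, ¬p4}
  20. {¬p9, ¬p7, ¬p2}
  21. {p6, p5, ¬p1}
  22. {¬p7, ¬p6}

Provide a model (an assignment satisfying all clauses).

Set p1 = False and propagate.
The remaining clauses are satisfied by p2 = True, p3 = True, p4 = True, p5 = True, p6 = True, p7 = False, p8 = False, p9 = False.

p1=False, p2=True, p3=True, p4=True, p5=True, p6=True, p7=False, p8=False, p9=False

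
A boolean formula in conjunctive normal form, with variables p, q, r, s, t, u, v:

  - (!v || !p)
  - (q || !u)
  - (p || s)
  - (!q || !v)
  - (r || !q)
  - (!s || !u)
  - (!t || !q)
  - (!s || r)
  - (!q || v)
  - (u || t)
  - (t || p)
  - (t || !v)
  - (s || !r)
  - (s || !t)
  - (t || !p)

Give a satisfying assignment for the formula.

p=False, q=False, r=True, s=True, t=True, u=False, v=False

Check each clause:
  1. (!p || !v) — !v is true.
  2. (q || !u) — !u is true.
  3. (s || p) — s is true.
  4. (!q || !v) — !v is true.
  5. (r || !q) — r is true.
  6. (!u || !s) — !u is true.
  7. (!t || !q) — !q is true.
  8. (r || !s) — r is true.
  9. (!q || v) — !q is true.
  10. (t || u) — t is true.
  11. (t || p) — t is true.
  12. (!v || t) — !v is true.
  13. (!r || s) — s is true.
  14. (s || !t) — s is true.
  15. (!p || t) — t is true.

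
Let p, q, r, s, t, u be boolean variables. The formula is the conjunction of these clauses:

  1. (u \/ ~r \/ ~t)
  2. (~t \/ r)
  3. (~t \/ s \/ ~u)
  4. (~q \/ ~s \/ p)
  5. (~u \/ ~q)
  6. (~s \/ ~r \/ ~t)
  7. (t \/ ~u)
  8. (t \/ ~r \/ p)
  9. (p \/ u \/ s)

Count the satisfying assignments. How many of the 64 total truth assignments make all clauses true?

Case analysis on t and u:
  t=1, u=1: a clause becomes empty — 0.
  t=1, u=0: a clause becomes empty — 0.
  t=0, u=1: a clause becomes empty — 0.
  t=0, u=0: 9 of the 16 assignments to (p,q,r,s) work.
Total: 0 + 0 + 0 + 9 = 9.

9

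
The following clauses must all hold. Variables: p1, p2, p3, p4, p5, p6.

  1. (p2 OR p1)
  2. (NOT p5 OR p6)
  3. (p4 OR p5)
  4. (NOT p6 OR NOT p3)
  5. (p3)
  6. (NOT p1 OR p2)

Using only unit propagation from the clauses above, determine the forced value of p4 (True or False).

True

Unit clause (p3) sets p3 = True.
From (NOT p3 OR NOT p6) and p3 = True: p6 = False.
(p6 OR NOT p5) with p6 = False leaves only NOT p5, so p5 = False.
(p4 OR p5) with p5 = False leaves only p4, so p4 = True.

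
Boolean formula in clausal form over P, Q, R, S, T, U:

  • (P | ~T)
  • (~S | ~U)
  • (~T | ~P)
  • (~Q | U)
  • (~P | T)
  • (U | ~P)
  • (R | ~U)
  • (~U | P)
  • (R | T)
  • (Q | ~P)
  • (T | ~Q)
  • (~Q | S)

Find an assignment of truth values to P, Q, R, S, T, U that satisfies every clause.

P=False, Q=False, R=True, S=True, T=False, U=False

Pure literal: R appears only positively; assign R = True.
Try P = False.
  then T is forced to False.
  then U is forced to False.
  then Q is forced to False.
S is now unconstrained; take S = True.
Every clause has at least one true literal under this assignment.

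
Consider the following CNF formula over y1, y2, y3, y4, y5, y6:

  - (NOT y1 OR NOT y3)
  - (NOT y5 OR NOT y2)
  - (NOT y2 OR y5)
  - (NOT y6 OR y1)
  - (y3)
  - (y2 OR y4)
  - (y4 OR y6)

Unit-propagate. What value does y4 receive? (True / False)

(y3) is a unit clause: y3 = True.
From (NOT y3 OR NOT y1) and y3 = True: y1 = False.
In (NOT y6 OR y1), y1 is now false; NOT y6 must hold, so y6 = False.
(y4 OR y6) with y6 = False leaves only y4, so y4 = True.

True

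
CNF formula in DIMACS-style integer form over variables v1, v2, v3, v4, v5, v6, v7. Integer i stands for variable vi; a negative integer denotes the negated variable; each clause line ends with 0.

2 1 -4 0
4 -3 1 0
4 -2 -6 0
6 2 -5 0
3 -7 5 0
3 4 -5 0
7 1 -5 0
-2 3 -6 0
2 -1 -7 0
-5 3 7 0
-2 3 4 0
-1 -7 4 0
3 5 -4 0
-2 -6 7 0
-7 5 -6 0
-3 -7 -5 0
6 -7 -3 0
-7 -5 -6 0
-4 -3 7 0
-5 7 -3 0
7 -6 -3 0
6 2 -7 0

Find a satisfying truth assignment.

Try v1 = True.
Branch on v2: take v2 = False.
  then v7 is forced to False.
For the remaining variables, v3 = False, v4 = False, v5 = False, v6 = False works.
Check each clause:
  1. (!v4 || v2 || v1) — v1 is true.
  2. (v1 || v4 || !v3) — v1 is true.
  3. (!v6 || !v2 || v4) — !v6 is true.
  4. (v2 || !v5 || v6) — !v5 is true.
  5. (!v7 || v5 || v3) — !v7 is true.
  6. (!v5 || v3 || v4) — !v5 is true.
  7. (!v5 || v7 || v1) — v1 is true.
  8. (!v6 || v3 || !v2) — !v6 is true.
  9. (!v1 || !v7 || v2) — !v7 is true.
  10. (v3 || v7 || !v5) — !v5 is true.
  11. (!v2 || v3 || v4) — !v2 is true.
  12. (!v1 || !v7 || v4) — !v7 is true.
  13. (!v4 || v5 || v3) — !v4 is true.
  14. (v7 || !v2 || !v6) — !v6 is true.
  15. (!v6 || v5 || !v7) — !v7 is true.
  16. (!v3 || !v7 || !v5) — !v7 is true.
  17. (!v7 || !v3 || v6) — !v7 is true.
  18. (!v7 || !v6 || !v5) — !v7 is true.
  19. (!v4 || v7 || !v3) — !v4 is true.
  20. (v7 || !v3 || !v5) — !v5 is true.
  21. (v7 || !v3 || !v6) — !v6 is true.
  22. (!v7 || v6 || v2) — !v7 is true.

v1=1, v2=0, v3=0, v4=0, v5=0, v6=0, v7=0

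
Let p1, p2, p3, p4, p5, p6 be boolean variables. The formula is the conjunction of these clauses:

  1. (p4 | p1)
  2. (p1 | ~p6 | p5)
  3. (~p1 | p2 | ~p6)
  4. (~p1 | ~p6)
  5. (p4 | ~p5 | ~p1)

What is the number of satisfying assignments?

24

Case analysis on p1 and p6:
  p1=1, p6=1: a clause becomes empty — 0.
  p1=1, p6=0: p2, p3 free; 3 ways for (p4,p5) × 2^2 = 12.
  p1=0, p6=1: remaining (p2,p3,p4,p5) ∈ {(0,0,1,1); (0,1,1,1); (1,0,1,1); (1,1,1,1)} — 4.
  p1=0, p6=0: forces p4=1; p2, p3, p5 free → 2^3 = 8.
Total: 0 + 12 + 4 + 8 = 24.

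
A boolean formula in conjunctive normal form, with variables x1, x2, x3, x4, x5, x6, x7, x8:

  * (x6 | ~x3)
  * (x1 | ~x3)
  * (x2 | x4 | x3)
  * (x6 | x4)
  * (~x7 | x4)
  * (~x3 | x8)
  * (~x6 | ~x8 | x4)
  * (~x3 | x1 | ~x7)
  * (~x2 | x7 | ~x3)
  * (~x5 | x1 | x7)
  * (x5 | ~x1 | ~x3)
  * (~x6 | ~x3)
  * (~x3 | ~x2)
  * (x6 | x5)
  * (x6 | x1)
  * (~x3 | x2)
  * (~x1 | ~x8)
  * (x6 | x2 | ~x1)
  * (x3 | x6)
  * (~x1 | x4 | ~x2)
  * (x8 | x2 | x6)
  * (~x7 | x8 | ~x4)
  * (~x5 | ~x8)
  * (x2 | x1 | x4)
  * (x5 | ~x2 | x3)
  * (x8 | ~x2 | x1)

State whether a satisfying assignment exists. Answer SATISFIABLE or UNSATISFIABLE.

SATISFIABLE

Set x1 = True and propagate.
  then x8 is forced to False.
  then x3 is forced to False.
  then x6 is forced to True.
Branch on x2: take x2 = True.
  then x4 is forced to True.
  then x7 is forced to False.
  then x5 is forced to True.
So x1=True  x2=True  x3=False  x4=True  x5=True  x6=True  x7=False  x8=False is a satisfying assignment.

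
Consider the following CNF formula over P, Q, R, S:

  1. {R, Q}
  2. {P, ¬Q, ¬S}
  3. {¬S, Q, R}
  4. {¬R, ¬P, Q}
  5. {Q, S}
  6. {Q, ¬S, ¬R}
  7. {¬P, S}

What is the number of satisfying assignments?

4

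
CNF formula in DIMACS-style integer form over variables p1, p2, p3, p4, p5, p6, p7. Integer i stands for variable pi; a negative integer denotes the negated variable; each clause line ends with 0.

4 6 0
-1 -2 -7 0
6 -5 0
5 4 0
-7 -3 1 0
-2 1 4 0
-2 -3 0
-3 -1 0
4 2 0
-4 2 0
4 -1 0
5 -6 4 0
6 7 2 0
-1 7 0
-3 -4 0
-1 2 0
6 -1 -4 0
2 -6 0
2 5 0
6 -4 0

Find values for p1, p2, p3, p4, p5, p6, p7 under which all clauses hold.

p3 occurs only negated in the remaining clauses — set p3 = False.
Set p1 = False and propagate.
Set p2 = True and propagate.
  then p4 is forced to True.
  then p6 is forced to True.
p5, p7 are now unconstrained; take p5 = True, p7 = True.
Every clause has at least one true literal under this assignment.
Check each clause:
  1. (p6 \/ p4) — p4 is true.
  2. (~p1 \/ ~p7 \/ ~p2) — ~p1 is true.
  3. (p6 \/ ~p5) — p6 is true.
  4. (p5 \/ p4) — p4 is true.
  5. (p1 \/ ~p7 \/ ~p3) — ~p3 is true.
  6. (p1 \/ ~p2 \/ p4) — p4 is true.
  7. (~p3 \/ ~p2) — ~p3 is true.
  8. (~p3 \/ ~p1) — ~p3 is true.
  9. (p2 \/ p4) — p2 is true.
  10. (~p4 \/ p2) — p2 is true.
  11. (p4 \/ ~p1) — p4 is true.
  12. (p5 \/ p4 \/ ~p6) — p4 is true.
  13. (p6 \/ p2 \/ p7) — p2 is true.
  14. (~p1 \/ p7) — ~p1 is true.
  15. (~p3 \/ ~p4) — ~p3 is true.
  16. (p2 \/ ~p1) — p2 is true.
  17. (p6 \/ ~p1 \/ ~p4) — p6 is true.
  18. (~p6 \/ p2) — p2 is true.
  19. (p5 \/ p2) — p2 is true.
  20. (~p4 \/ p6) — p6 is true.

p1 = False  p2 = True  p3 = False  p4 = True  p5 = True  p6 = True  p7 = True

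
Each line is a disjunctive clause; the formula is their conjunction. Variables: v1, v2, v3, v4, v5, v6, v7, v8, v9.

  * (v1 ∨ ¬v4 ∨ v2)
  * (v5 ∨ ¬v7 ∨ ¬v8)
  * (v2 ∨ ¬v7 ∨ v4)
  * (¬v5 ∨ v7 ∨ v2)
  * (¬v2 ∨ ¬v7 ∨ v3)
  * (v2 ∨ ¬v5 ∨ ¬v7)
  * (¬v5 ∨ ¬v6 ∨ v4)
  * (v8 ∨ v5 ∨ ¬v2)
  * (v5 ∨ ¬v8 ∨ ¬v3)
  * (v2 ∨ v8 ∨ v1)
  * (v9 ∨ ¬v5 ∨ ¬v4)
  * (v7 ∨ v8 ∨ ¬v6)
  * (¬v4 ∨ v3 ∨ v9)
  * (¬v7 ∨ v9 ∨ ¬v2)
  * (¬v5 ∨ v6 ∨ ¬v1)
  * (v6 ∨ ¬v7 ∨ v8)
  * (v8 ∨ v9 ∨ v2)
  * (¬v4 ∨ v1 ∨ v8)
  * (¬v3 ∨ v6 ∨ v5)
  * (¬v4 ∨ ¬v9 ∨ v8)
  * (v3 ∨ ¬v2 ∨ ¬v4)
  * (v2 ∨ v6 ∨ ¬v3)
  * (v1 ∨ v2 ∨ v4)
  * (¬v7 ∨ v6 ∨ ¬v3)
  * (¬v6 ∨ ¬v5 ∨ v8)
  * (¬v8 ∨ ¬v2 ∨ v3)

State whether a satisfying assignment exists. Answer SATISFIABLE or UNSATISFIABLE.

SATISFIABLE

Branch on v1: take v1 = False.
The remaining clauses are satisfied by v2 = True, v3 = False, v4 = False, v5 = True, v6 = False, v7 = False, v8 = False, v9 = True.
Every clause has at least one true literal under this assignment.
So v1 = False, v2 = True, v3 = False, v4 = False, v5 = True, v6 = False, v7 = False, v8 = False, v9 = True is a satisfying assignment.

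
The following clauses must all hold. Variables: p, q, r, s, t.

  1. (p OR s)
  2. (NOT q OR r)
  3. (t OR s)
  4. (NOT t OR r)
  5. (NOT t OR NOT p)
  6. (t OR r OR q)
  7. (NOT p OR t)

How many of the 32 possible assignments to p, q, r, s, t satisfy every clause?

The models are:
  p=F q=F r=T s=T t=F
  p=F q=F r=T s=T t=T
  p=F q=T r=T s=T t=F
  p=F q=T r=T s=T t=T
Count: 4.

4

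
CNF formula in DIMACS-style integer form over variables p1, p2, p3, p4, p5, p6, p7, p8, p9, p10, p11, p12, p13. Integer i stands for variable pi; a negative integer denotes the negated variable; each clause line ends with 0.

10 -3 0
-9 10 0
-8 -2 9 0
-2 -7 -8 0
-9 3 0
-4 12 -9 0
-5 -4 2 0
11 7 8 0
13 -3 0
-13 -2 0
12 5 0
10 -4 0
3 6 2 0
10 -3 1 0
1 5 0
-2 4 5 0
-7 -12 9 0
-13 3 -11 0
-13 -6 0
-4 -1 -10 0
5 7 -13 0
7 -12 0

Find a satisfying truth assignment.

p1=0, p2=0, p3=1, p4=0, p5=1, p6=0, p7=1, p8=0, p9=1, p10=1, p11=1, p12=1, p13=1

Check each clause:
  1. {p10, ¬p3} — p10 is true.
  2. {p10, ¬p9} — p10 is true.
  3. {¬p8, p9, ¬p2} — ¬p8 is true.
  4. {¬p7, ¬p2, ¬p8} — ¬p8 is true.
  5. {¬p9, p3} — p3 is true.
  6. {p12, ¬p4, ¬p9} — p12 is true.
  7. {¬p4, p2, ¬p5} — ¬p4 is true.
  8. {p11, p8, p7} — p11 is true.
  9. {¬p3, p13} — p13 is true.
  10. {¬p13, ¬p2} — ¬p2 is true.
  11. {p5, p12} — p12 is true.
  12. {¬p4, p10} — p10 is true.
  13. {p6, p2, p3} — p3 is true.
  14. {p10, ¬p3, p1} — p10 is true.
  15. {p5, p1} — p5 is true.
  16. {¬p2, p5, p4} — p5 is true.
  17. {p9, ¬p12, ¬p7} — p9 is true.
  18. {p3, ¬p11, ¬p13} — p3 is true.
  19. {¬p6, ¬p13} — ¬p6 is true.
  20. {¬p1, ¬p10, ¬p4} — ¬p4 is true.
  21. {¬p13, p7, p5} — p5 is true.
  22. {p7, ¬p12} — p7 is true.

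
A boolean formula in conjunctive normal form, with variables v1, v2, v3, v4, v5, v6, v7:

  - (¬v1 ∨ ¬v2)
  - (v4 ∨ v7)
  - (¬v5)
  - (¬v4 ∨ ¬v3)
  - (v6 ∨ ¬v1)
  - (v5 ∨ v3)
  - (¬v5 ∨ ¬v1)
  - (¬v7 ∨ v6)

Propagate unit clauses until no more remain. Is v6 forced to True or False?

(¬v5) stands alone — v5 = False.
(v3 ∨ v5) with v5 = False leaves only v3, so v3 = True.
(¬v4 ∨ ¬v3): since v3 = True, the clause reduces to (¬v4). v4 = False.
(v4 ∨ v7) with v4 = False leaves only v7, so v7 = True.
In (v6 ∨ ¬v7), ¬v7 is now false; v6 must hold, so v6 = True.

True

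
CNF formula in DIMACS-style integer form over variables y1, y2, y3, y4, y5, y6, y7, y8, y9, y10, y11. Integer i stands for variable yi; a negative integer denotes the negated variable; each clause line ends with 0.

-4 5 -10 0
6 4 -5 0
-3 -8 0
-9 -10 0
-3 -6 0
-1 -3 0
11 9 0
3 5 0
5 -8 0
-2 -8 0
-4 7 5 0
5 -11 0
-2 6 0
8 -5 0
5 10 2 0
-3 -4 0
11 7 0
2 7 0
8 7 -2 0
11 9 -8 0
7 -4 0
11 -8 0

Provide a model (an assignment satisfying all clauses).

y1=True, y2=False, y3=False, y4=True, y5=True, y6=True, y7=True, y8=True, y9=False, y10=True, y11=True

y7 occurs only positively in the remaining clauses — set y7 = True.
Try y1 = True.
  then y3 is forced to False.
  then y5 is forced to True.
  then y8 is forced to True.
  then y2 is forced to False.
  then y11 is forced to True.
Branch on y4: take y4 = True.
For the remaining variables, y6 = True, y9 = False, y10 = True works.
Every clause has at least one true literal under this assignment.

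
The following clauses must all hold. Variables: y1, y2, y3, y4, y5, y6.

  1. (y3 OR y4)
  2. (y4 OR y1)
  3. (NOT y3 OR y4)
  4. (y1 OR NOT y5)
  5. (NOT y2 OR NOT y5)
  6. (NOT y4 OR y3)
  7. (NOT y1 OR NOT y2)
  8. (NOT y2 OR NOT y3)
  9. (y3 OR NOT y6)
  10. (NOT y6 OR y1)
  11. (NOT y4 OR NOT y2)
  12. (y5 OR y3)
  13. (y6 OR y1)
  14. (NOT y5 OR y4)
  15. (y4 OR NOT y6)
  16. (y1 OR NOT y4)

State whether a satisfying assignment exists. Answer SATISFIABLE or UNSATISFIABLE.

SATISFIABLE

y2 occurs only negated in the remaining clauses — set y2 = False.
Try y1 = True.
Try y3 = True.
  then y4 is forced to True.
y5, y6 are now unconstrained; take y5 = True, y6 = False.
Every clause has at least one true literal under this assignment.
So y1=True, y2=False, y3=True, y4=True, y5=True, y6=False is a satisfying assignment.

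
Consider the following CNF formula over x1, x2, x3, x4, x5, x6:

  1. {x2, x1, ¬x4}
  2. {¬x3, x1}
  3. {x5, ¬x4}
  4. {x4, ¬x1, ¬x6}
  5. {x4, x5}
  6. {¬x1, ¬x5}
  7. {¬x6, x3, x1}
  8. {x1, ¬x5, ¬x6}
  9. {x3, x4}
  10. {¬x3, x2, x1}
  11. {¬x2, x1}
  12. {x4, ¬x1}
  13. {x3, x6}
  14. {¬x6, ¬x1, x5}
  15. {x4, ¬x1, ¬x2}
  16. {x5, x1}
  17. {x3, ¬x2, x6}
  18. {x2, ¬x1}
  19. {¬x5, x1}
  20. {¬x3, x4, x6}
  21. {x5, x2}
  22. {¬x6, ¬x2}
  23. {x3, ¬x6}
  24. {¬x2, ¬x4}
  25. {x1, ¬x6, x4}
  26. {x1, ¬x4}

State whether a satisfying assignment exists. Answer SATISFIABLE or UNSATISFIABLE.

x1 = True:
  propagation gives x5=False, x4=False; an empty clause results — contradiction.
x1 = False:
  propagation gives x3=False, x6=False; an empty clause results — contradiction.
Every branch closes, so no satisfying assignment exists.

UNSATISFIABLE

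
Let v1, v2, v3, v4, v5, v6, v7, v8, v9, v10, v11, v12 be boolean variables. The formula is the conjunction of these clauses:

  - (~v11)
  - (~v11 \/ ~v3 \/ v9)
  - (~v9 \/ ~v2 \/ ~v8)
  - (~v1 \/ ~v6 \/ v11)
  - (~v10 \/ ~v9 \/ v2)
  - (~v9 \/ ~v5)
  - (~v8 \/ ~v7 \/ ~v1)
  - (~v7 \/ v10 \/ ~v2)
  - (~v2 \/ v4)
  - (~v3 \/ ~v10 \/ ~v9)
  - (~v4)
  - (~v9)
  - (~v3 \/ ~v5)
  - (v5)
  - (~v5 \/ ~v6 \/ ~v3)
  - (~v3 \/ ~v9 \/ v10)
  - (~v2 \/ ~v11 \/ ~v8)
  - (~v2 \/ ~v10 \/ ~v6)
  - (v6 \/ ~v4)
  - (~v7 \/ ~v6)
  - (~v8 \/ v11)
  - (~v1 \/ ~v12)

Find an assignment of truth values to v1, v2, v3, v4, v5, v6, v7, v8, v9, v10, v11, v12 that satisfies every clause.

The clause (~v11) is unit: v11 must be False.
(~v4) is a unit clause, so v4 = False.
The clause (~v2) is unit: v2 must be False.
The clause (~v9) is unit: v9 must be False.
Unit propagation: (v5) forces v5 = True.
(~v3) is a unit clause, so v3 = False.
Unit propagation: (~v8) forces v8 = False.
v1 occurs only negated in the remaining clauses — set v1 = False.
Pure literal: v7 appears only negated; assign v7 = False.
v6, v10, v12 are now unconstrained; take v6 = True, v10 = True, v12 = False.

v1=0, v2=0, v3=0, v4=0, v5=1, v6=1, v7=0, v8=0, v9=0, v10=1, v11=0, v12=0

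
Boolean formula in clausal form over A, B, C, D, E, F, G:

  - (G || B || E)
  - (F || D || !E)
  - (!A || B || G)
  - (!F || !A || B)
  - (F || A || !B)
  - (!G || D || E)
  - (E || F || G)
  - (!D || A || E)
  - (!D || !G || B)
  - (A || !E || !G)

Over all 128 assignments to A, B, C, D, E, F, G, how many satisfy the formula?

Split on E, then G.
  E=1, G=1: C free; 3 ways for (A,B,D,F) × 2^1 = 6.
  E=1, G=0: C free; 8 ways for (A,B,D,F) × 2^1 = 16.
  E=0, G=1: remaining (A,B,C,D,F) ∈ {(1,1,0,1,0); (1,1,0,1,1); (1,1,1,1,0); (1,1,1,1,1)} — 4.
  E=0, G=0: C free; 3 ways for (A,B,D,F) × 2^1 = 6.
Total: 6 + 16 + 4 + 6 = 32.

32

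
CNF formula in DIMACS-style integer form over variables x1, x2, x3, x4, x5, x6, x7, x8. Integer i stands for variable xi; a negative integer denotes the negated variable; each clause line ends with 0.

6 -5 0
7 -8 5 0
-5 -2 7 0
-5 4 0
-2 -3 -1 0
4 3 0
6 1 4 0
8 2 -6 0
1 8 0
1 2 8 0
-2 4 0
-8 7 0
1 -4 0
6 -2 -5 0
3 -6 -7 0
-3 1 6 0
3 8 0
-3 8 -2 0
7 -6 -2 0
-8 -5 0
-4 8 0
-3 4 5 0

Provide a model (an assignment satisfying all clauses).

x1=True, x2=True, x3=False, x4=True, x5=False, x6=False, x7=True, x8=True

Check each clause:
  1. (x6 OR NOT x5) — NOT x5 is true.
  2. (x7 OR NOT x8 OR x5) — x7 is true.
  3. (NOT x2 OR x7 OR NOT x5) — NOT x5 is true.
  4. (NOT x5 OR x4) — NOT x5 is true.
  5. (NOT x1 OR NOT x2 OR NOT x3) — NOT x3 is true.
  6. (x3 OR x4) — x4 is true.
  7. (x4 OR x6 OR x1) — x1 is true.
  8. (NOT x6 OR x8 OR x2) — x8 is true.
  9. (x1 OR x8) — x8 is true.
  10. (x8 OR x2 OR x1) — x8 is true.
  11. (NOT x2 OR x4) — x4 is true.
  12. (x7 OR NOT x8) — x7 is true.
  13. (x1 OR NOT x4) — x1 is true.
  14. (x6 OR NOT x2 OR NOT x5) — NOT x5 is true.
  15. (NOT x7 OR NOT x6 OR x3) — NOT x6 is true.
  16. (x1 OR NOT x3 OR x6) — x1 is true.
  17. (x3 OR x8) — x8 is true.
  18. (x8 OR NOT x2 OR NOT x3) — x8 is true.
  19. (NOT x2 OR x7 OR NOT x6) — NOT x6 is true.
  20. (NOT x8 OR NOT x5) — NOT x5 is true.
  21. (NOT x4 OR x8) — x8 is true.
  22. (x5 OR x4 OR NOT x3) — x4 is true.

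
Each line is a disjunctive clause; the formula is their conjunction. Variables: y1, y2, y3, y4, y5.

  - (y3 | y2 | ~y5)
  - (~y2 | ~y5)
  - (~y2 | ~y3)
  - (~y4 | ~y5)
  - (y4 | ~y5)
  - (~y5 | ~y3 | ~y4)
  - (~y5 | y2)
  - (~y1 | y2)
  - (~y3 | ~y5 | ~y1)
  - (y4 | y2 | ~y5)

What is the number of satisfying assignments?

Case analysis on y5 and y2:
  y5=T, y2=T: a clause becomes empty — 0.
  y5=T, y2=F: a clause becomes empty — 0.
  y5=F, y2=T: remaining (y1,y3,y4) ∈ {(F,F,F); (F,F,T); (T,F,F); (T,F,T)} — 4.
  y5=F, y2=F: remaining (y1,y3,y4) ∈ {(F,F,F); (F,F,T); (F,T,F); (F,T,T)} — 4.
Total: 0 + 0 + 4 + 4 = 8.

8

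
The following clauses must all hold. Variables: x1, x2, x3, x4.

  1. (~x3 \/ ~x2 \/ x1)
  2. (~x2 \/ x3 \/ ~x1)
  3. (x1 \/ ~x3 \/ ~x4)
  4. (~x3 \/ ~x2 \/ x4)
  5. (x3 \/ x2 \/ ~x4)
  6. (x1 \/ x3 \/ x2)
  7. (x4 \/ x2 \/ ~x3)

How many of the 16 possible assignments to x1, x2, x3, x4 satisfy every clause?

5

Satisfying assignments:
  x1=F x2=T x3=F x4=F
  x1=F x2=T x3=F x4=T
  x1=T x2=F x3=F x4=F
  x1=T x2=F x3=T x4=T
  x1=T x2=T x3=T x4=T
Count: 5.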